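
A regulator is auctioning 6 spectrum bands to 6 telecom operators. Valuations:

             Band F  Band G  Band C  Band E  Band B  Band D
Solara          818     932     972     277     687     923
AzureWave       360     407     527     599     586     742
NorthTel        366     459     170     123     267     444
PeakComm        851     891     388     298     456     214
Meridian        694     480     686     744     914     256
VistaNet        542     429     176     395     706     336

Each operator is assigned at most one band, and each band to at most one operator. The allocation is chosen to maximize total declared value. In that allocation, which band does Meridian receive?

Meridian receives Band E.

This is a one-to-one assignment (maximum-weight bipartite matching).
Optimal: Solara→Band C ($972M), AzureWave→Band D ($742M), NorthTel→Band G ($459M), PeakComm→Band F ($851M), Meridian→Band E ($744M), VistaNet→Band B ($706M) — total 972+742+459+851+744+706 = $4474M.
Next-best assignment: Solara→Band C, AzureWave→Band D, NorthTel→Band F, PeakComm→Band G, Meridian→Band E, VistaNet→Band B = $4421M.
Swapping NorthTel↔VistaNet (NorthTel→Band B $267M, VistaNet→Band G $429M) loses 469.
Meridian's own top band is Band B ($914M), but forcing Meridian→Band B and reassigning the rest optimally gives only $4362M — worse by 112.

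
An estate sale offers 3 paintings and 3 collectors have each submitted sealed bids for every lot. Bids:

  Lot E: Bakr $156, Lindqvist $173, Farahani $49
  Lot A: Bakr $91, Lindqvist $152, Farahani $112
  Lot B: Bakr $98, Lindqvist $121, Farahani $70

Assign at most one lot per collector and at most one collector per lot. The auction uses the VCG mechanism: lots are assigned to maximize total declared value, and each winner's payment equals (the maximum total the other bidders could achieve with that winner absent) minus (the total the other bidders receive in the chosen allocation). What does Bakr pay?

Bakr pays $52.

Efficient allocation: Bakr→Lot E ($156), Lindqvist→Lot B ($121), Farahani→Lot A ($112); total welfare W = $389.
Bakr receives Lot E at value $156, so the others get W − 156 = $233.
Without Bakr: best allocation of the remaining 2 bidders over all 3 lots is Lindqvist→Lot E ($173), Farahani→Lot A ($112), total $285.
VCG payment = (others' best without Bakr) − (others' welfare with Bakr) = 285 − 233 = $52.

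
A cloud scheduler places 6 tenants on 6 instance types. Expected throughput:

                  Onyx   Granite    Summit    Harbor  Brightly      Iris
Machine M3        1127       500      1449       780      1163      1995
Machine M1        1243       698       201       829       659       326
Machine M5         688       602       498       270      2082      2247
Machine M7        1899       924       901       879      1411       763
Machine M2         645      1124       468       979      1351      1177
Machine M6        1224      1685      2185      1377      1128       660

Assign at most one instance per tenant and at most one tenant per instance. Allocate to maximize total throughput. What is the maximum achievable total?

Maximum total: 10114 ops/s

This is the linear assignment problem.
Optimal: Onyx→Machine M7 (1899 ops/s), Granite→Machine M2 (1124 ops/s), Summit→Machine M6 (2185 ops/s), Harbor→Machine M1 (829 ops/s), Brightly→Machine M5 (2082 ops/s), Iris→Machine M3 (1995 ops/s) — total 1899+1124+2185+829+2082+1995 = 10114 ops/s.
Column-greedy (each instance in turn goes to its best remaining tenant) gives 9408 ops/s, worse by 706.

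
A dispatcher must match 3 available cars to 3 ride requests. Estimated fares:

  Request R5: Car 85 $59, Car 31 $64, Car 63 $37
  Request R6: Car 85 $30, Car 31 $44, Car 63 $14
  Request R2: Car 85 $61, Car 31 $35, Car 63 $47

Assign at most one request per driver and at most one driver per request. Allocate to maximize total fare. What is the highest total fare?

Max total: $150

Optimal: Car 85→Request R5 ($59), Car 31→Request R6 ($44), Car 63→Request R2 ($47) — total 59+44+47 = $150.
Row-greedy (each driver in turn takes its best remaining request) gives $139, worse by 11.
Swapping Car 31↔Car 63 (Car 31→Request R2 $35, Car 63→Request R6 $14) loses 42.
Every other assignment is strictly worse.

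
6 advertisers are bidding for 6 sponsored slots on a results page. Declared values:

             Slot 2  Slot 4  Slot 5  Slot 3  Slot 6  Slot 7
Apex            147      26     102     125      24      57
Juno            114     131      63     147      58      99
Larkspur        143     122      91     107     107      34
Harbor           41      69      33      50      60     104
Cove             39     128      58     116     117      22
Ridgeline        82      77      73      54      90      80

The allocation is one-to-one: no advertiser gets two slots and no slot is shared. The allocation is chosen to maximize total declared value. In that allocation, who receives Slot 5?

Optimal: Apex→Slot 5 ($102), Juno→Slot 3 ($147), Larkspur→Slot 2 ($143), Harbor→Slot 7 ($104), Cove→Slot 4 ($128), Ridgeline→Slot 6 ($90) — total 102+147+143+104+128+90 = $714.
Column-greedy (each slot in turn goes to its best remaining advertiser) gives $679, worse by 35.
Next-best assignment: Apex→Slot 2, Juno→Slot 3, Larkspur→Slot 4, Harbor→Slot 7, Cove→Slot 6, Ridgeline→Slot 5 = $710.
Apex's own top slot is Slot 2 ($147), but forcing Apex→Slot 2 and reassigning the rest optimally gives only $710 — worse by 4.

Apex receives Slot 5.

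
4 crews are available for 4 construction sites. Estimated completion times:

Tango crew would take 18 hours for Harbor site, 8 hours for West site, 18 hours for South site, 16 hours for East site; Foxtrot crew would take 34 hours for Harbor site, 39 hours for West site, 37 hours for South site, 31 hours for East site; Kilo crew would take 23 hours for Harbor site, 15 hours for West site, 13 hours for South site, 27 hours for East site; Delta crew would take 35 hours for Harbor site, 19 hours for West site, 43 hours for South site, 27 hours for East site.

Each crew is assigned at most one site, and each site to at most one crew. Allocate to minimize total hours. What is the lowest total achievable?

Treat this as an assignment problem: match each crew to one site.
Optimal: Tango crew→Harbor site (18 hours), Foxtrot crew→East site (31 hours), Kilo crew→South site (13 hours), Delta crew→West site (19 hours) — total 18+31+13+19 = 81 hours.
Min-entry greedy (repeatedly take the single cheapest remaining cell) gives 82 hours, worse by 1.

Minimum total: 81 hours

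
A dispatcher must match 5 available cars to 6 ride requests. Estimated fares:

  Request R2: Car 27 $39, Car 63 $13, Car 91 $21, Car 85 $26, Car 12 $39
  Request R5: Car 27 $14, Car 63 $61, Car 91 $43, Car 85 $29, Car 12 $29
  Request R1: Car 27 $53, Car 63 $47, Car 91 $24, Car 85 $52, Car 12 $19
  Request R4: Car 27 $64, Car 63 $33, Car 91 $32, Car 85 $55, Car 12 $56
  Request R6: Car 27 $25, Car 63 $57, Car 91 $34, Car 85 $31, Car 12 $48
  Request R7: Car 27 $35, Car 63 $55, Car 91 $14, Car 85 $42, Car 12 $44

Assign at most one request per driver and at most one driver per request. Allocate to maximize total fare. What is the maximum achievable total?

Maximum total: $262

Treat this as an assignment problem: match each driver to one request.
Optimal: Car 27→Request R4 ($64), Car 63→Request R7 ($55), Car 91→Request R5 ($43), Car 85→Request R1 ($52), Car 12→Request R6 ($48) — total 64+55+43+52+48 = $262.
Column-greedy (each request in turn goes to its best remaining driver) gives $242, worse by 20.
Next-best assignment: Car 27→Request R4, Car 63→Request R6, Car 91→Request R5, Car 85→Request R1, Car 12→Request R7 = $260.
Swapping Car 85↔Car 91 (Car 85→Request R5 $29, Car 91→Request R1 $24) loses 42.
Checked against all permutations: $262 is optimal.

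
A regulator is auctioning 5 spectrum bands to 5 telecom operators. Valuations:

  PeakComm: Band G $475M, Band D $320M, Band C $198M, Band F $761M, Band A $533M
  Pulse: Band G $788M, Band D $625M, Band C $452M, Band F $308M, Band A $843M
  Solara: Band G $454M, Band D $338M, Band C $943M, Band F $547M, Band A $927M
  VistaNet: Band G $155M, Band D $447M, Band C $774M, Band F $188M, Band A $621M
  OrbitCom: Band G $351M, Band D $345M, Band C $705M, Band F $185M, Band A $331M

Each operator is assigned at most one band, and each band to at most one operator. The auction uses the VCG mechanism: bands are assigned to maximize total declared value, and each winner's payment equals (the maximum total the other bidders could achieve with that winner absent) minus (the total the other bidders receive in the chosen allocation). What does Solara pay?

Efficient allocation: PeakComm→Band F ($761M), Pulse→Band G ($788M), Solara→Band A ($927M), VistaNet→Band D ($447M), OrbitCom→Band C ($705M); total welfare W = $3628M.
Solara receives Band A at value $927M, so the others get W − 927 = $2701M.
Without Solara: best allocation of the remaining 4 bidders over all 5 bands is PeakComm→Band F ($761M), Pulse→Band G ($788M), VistaNet→Band A ($621M), OrbitCom→Band C ($705M), total $2875M.
VCG payment = (others' best without Solara) − (others' welfare with Solara) = 2875 − 2701 = $174M.

Solara pays $174M.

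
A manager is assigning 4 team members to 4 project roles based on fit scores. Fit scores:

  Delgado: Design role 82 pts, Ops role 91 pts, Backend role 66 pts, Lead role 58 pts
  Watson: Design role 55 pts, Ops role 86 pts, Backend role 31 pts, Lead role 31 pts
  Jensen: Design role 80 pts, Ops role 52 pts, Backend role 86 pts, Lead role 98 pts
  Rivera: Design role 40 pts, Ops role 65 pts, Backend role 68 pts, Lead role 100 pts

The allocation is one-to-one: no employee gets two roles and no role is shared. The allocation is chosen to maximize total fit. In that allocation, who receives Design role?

Optimal: Delgado→Design role (82 pts), Watson→Ops role (86 pts), Jensen→Backend role (86 pts), Rivera→Lead role (100 pts) — total 82+86+86+100 = 354 pts.
Max-entry greedy (repeatedly take the single best remaining cell) gives 332 pts, worse by 22.
Next-best assignment: Delgado→Design role, Watson→Ops role, Jensen→Lead role, Rivera→Backend role = 334 pts.
Swapping Jensen↔Delgado (Jensen→Design role 80 pts, Delgado→Backend role 66 pts) loses 22.
Delgado's own top role is Ops role (91 pts), but forcing Delgado→Ops role and reassigning the rest optimally gives only 332 pts — worse by 22.

Delgado receives Design role.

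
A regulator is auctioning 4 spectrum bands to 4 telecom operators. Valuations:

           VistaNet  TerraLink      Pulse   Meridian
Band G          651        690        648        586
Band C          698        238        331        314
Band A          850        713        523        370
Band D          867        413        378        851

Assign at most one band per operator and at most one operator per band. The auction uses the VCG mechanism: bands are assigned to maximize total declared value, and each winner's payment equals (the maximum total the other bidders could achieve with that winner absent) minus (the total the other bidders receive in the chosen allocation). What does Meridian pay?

Efficient allocation: VistaNet→Band C ($698M), TerraLink→Band A ($713M), Pulse→Band G ($648M), Meridian→Band D ($851M); total welfare W = $2910M.
Meridian receives Band D at value $851M, so the others get W − 851 = $2059M.
Without Meridian: best allocation of the remaining 3 bidders over all 4 bands is VistaNet→Band D ($867M), TerraLink→Band A ($713M), Pulse→Band G ($648M), total $2228M.
VCG payment = (others' best without Meridian) − (others' welfare with Meridian) = 2228 − 2059 = $169M.

Meridian pays $169M.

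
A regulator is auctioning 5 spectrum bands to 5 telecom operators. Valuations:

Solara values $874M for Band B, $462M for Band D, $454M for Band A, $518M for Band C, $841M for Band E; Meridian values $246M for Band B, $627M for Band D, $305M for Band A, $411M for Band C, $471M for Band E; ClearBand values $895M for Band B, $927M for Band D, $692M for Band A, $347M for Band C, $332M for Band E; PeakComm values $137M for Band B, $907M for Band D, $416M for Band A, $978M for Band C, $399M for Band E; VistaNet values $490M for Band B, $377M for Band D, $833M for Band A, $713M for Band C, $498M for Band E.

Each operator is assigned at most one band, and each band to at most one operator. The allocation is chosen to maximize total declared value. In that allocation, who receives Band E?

Solara receives Band E.

Optimal: Solara→Band E ($841M), Meridian→Band D ($627M), ClearBand→Band B ($895M), PeakComm→Band C ($978M), VistaNet→Band A ($833M) — total 841+627+895+978+833 = $4174M.
Next-best assignment: Solara→Band B, Meridian→Band E, ClearBand→Band D, PeakComm→Band C, VistaNet→Band A = $4083M.
Solara's own top band is Band B ($874M), but forcing Solara→Band B and reassigning the rest optimally gives only $4083M — worse by 91.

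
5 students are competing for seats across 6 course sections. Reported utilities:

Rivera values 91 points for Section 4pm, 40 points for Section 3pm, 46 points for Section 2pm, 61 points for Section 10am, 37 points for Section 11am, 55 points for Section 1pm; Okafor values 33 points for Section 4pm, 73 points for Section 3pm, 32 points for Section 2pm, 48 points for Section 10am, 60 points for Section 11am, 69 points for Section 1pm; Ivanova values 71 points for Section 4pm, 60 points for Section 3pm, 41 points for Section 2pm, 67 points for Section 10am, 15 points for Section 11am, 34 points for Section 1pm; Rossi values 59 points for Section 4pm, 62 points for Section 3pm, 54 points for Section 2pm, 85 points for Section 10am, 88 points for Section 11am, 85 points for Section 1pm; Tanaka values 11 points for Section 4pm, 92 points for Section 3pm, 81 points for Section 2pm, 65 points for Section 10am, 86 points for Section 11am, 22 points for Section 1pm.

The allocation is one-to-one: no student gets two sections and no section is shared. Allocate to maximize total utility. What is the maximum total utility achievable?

Optimal: Rivera→Section 4pm (91 points), Okafor→Section 1pm (69 points), Ivanova→Section 10am (67 points), Rossi→Section 11am (88 points), Tanaka→Section 3pm (92 points) — total 91+69+67+88+92 = 407 points.
Column-greedy (each section in turn goes to its best remaining student) gives 364 points, worse by 43.
Next-best assignment: Rivera→Section 4pm, Okafor→Section 3pm, Ivanova→Section 10am, Rossi→Section 1pm, Tanaka→Section 11am = 402 points.
Swapping Rossi↔Okafor (Rossi→Section 1pm 85 points, Okafor→Section 11am 60 points) loses 12.

Maximum total: 407 points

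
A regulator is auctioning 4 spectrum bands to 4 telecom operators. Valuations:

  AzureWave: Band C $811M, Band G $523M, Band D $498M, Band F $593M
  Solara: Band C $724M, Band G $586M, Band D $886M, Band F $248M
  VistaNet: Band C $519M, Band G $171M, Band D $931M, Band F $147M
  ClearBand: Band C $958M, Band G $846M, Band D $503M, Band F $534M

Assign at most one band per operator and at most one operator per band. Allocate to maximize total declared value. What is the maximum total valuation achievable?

Max total: $3094M

Optimal: AzureWave→Band F ($593M), Solara→Band C ($724M), VistaNet→Band D ($931M), ClearBand→Band G ($846M) — total 593+724+931+846 = $3094M.
Max-entry greedy (repeatedly take the single best remaining cell) gives $3068M, worse by 26.
Every other assignment is strictly worse.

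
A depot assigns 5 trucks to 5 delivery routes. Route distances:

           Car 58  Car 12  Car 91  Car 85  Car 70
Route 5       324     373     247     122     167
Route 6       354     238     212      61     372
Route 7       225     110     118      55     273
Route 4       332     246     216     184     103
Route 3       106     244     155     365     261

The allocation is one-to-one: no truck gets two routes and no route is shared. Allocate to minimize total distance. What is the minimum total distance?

This is the linear assignment problem.
Optimal: Car 58→Route 3 (106 km), Car 12→Route 7 (110 km), Car 91→Route 5 (247 km), Car 85→Route 6 (61 km), Car 70→Route 4 (103 km) — total 106+110+247+61+103 = 627 km.
Min-entry greedy (repeatedly take the single cheapest remaining cell) gives 849 km, worse by 222.
Swapping Car 70↔Car 85 (Car 70→Route 6 372 km, Car 85→Route 4 184 km) adds 392.

Min total: 627 km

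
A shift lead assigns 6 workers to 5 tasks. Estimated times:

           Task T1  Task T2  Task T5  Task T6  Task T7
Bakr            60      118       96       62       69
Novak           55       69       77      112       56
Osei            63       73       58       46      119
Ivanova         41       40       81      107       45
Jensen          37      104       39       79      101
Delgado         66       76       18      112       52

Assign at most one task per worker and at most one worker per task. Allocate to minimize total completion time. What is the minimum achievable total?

Treat this as an assignment problem: match each worker to one task.
Optimal: Jensen→Task T1 (37 min), Ivanova→Task T2 (40 min), Delgado→Task T5 (18 min), Osei→Task T6 (46 min), Novak→Task T7 (56 min) — total 37+40+18+46+56 = 197 min.
Row-greedy (each worker in turn takes its cheapest remaining task) gives 241 min, worse by 44.
Next-best assignment: Jensen→Task T1, Ivanova→Task T2, Delgado→Task T5, Osei→Task T6, Bakr→Task T7 = 210 min.

Minimum total: 197 min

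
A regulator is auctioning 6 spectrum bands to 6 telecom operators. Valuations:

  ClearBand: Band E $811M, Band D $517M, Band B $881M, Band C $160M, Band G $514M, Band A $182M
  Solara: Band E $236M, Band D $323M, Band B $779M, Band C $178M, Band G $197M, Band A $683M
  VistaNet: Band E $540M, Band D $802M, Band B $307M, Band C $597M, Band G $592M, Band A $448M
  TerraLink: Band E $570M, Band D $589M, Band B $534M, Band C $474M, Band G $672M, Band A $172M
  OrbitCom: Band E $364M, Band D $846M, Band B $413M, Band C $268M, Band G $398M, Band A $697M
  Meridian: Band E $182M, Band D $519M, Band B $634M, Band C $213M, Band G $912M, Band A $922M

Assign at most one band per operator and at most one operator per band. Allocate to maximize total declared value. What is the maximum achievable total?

Max total: $4627M

Treat this as an assignment problem: match each operator to one band.
Optimal: ClearBand→Band E ($811M), Solara→Band B ($779M), VistaNet→Band C ($597M), TerraLink→Band G ($672M), OrbitCom→Band D ($846M), Meridian→Band A ($922M) — total 811+779+597+672+846+922 = $4627M.
Row-greedy (each operator in turn takes its best remaining band) gives $3615M, worse by 1012.
Next-best assignment: ClearBand→Band B, Solara→Band A, VistaNet→Band C, TerraLink→Band E, OrbitCom→Band D, Meridian→Band G = $4489M.
Swapping OrbitCom↔ClearBand (OrbitCom→Band E $364M, ClearBand→Band D $517M) loses 776.
Checked against all permutations: $4627M is optimal.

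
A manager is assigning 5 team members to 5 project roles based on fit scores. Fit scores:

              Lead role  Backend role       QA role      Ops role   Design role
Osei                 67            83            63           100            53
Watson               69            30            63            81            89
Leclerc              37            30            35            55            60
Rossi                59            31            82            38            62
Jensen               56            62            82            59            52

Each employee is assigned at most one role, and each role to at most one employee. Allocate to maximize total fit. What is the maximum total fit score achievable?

Max total: 373 pts

Optimal: Osei→Ops role (100 pts), Watson→Lead role (69 pts), Leclerc→Design role (60 pts), Rossi→QA role (82 pts), Jensen→Backend role (62 pts) — total 100+69+60+82+62 = 373 pts.
Row-greedy (each employee in turn takes its best remaining role) gives 370 pts, worse by 3.
Next-best assignment: Osei→Ops role, Watson→Design role, Leclerc→Lead role, Rossi→QA role, Jensen→Backend role = 370 pts.
Swapping Osei↔Leclerc (Osei→Design role 53 pts, Leclerc→Ops role 55 pts) loses 52.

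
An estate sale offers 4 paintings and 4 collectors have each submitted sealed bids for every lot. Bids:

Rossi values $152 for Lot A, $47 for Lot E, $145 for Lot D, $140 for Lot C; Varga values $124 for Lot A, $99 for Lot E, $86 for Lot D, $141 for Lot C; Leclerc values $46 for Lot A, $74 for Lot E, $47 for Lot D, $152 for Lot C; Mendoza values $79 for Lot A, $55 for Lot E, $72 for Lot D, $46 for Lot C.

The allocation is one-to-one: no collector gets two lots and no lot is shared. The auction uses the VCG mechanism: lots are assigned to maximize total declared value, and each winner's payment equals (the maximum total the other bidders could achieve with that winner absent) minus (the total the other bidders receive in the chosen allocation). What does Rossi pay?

Rossi pays $17.

Efficient allocation: Rossi→Lot D ($145), Varga→Lot A ($124), Leclerc→Lot C ($152), Mendoza→Lot E ($55); total welfare W = $476.
Rossi receives Lot D at value $145, so the others get W − 145 = $331.
Without Rossi: best allocation of the remaining 3 bidders over all 4 lots is Varga→Lot A ($124), Leclerc→Lot C ($152), Mendoza→Lot D ($72), total $348.
VCG payment = (others' best without Rossi) − (others' welfare with Rossi) = 348 − 331 = $17.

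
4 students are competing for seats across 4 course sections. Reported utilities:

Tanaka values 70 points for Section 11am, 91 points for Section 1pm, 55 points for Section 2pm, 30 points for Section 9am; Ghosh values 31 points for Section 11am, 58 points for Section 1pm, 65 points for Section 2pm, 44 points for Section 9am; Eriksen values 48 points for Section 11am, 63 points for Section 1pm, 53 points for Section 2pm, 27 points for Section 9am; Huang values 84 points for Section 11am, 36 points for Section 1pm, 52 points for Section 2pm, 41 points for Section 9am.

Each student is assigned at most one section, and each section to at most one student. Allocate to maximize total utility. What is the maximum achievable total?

Maximum total: 272 points

This is a one-to-one assignment (maximum-weight bipartite matching).
Optimal: Tanaka→Section 1pm (91 points), Ghosh→Section 9am (44 points), Eriksen→Section 2pm (53 points), Huang→Section 11am (84 points) — total 91+44+53+84 = 272 points.
Column-greedy (each section in turn goes to its best remaining student) gives 267 points, worse by 5.
Swapping Ghosh↔Eriksen (Ghosh→Section 2pm 65 points, Eriksen→Section 9am 27 points) loses 5.
Every other assignment is strictly worse.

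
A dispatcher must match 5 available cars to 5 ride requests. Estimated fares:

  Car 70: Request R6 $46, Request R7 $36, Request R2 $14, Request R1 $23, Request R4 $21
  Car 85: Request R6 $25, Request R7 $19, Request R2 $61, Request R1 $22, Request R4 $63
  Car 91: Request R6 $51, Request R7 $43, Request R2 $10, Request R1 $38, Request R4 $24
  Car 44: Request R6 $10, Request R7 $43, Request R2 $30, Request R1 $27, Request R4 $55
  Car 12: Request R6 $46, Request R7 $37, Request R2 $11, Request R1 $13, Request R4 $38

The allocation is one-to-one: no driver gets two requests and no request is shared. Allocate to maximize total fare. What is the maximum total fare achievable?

This is a one-to-one assignment (maximum-weight bipartite matching).
Optimal: Car 70→Request R6 ($46), Car 85→Request R2 ($61), Car 91→Request R1 ($38), Car 44→Request R4 ($55), Car 12→Request R7 ($37) — total 46+61+38+55+37 = $237.
Row-greedy (each driver in turn takes its best remaining request) gives $195, worse by 42.
Next-best assignment: Car 70→Request R7, Car 85→Request R2, Car 91→Request R1, Car 44→Request R4, Car 12→Request R6 = $236.

Max total: $237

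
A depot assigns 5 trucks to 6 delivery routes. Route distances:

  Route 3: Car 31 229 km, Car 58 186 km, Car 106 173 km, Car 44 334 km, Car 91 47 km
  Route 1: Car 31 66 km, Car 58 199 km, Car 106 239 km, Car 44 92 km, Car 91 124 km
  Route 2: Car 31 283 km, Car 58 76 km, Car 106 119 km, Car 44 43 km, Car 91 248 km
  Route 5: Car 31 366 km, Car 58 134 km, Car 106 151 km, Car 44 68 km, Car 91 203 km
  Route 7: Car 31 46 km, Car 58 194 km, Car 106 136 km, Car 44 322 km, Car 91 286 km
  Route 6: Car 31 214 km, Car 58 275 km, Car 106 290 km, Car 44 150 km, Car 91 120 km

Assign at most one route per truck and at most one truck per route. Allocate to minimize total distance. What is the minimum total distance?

Optimal: Car 31→Route 1 (66 km), Car 58→Route 2 (76 km), Car 106→Route 7 (136 km), Car 44→Route 5 (68 km), Car 91→Route 3 (47 km) — total 66+76+136+68+47 = 393 km.
Min-entry greedy (repeatedly take the single cheapest remaining cell) gives 509 km, worse by 116.
No other one-to-one assignment undercuts 393 km.

Minimum total: 393 km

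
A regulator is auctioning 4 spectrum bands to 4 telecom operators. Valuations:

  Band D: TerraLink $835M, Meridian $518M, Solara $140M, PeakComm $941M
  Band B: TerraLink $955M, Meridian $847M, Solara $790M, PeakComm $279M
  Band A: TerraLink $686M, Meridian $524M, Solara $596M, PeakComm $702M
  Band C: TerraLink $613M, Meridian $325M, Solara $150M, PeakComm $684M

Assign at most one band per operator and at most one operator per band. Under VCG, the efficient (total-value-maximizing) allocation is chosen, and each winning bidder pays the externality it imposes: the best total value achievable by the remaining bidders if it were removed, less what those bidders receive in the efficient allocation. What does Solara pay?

Solara pays $73M.

Efficient allocation: TerraLink→Band C ($613M), Meridian→Band B ($847M), Solara→Band A ($596M), PeakComm→Band D ($941M); total welfare W = $2997M.
Solara receives Band A at value $596M, so the others get W − 596 = $2401M.
Without Solara: best allocation of the remaining 3 bidders over all 4 bands is TerraLink→Band A ($686M), Meridian→Band B ($847M), PeakComm→Band D ($941M), total $2474M.
VCG payment = (others' best without Solara) − (others' welfare with Solara) = 2474 − 2401 = $73M.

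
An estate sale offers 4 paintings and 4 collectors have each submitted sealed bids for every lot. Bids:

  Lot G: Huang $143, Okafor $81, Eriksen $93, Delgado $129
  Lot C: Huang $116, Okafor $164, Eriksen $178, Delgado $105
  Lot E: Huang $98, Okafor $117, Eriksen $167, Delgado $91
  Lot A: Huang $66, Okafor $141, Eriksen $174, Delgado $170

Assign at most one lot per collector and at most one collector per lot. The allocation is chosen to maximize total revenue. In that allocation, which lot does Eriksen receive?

Eriksen receives Lot E.

Optimal: Huang→Lot G ($143), Okafor→Lot C ($164), Eriksen→Lot E ($167), Delgado→Lot A ($170) — total 143+164+167+170 = $644.
Max-entry greedy (repeatedly take the single best remaining cell) gives $608, worse by 36.
Swapping Huang↔Okafor (Huang→Lot C $116, Okafor→Lot G $81) loses 110.
Every other assignment is strictly worse.
Eriksen's own top lot is Lot C ($178), but forcing Eriksen→Lot C and reassigning the rest optimally gives only $608 — worse by 36.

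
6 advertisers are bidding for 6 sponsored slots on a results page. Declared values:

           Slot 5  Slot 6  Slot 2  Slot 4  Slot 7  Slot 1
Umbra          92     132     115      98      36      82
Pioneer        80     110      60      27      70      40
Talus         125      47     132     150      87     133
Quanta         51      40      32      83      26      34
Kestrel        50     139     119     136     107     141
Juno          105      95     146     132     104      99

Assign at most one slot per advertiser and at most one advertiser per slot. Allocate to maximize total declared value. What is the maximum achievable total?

Max total: $697

Optimal: Umbra→Slot 6 ($132), Pioneer→Slot 7 ($70), Talus→Slot 5 ($125), Quanta→Slot 4 ($83), Kestrel→Slot 1 ($141), Juno→Slot 2 ($146) — total 132+70+125+83+141+146 = $697.
Column-greedy (each slot in turn goes to its best remaining advertiser) gives $612, worse by 85.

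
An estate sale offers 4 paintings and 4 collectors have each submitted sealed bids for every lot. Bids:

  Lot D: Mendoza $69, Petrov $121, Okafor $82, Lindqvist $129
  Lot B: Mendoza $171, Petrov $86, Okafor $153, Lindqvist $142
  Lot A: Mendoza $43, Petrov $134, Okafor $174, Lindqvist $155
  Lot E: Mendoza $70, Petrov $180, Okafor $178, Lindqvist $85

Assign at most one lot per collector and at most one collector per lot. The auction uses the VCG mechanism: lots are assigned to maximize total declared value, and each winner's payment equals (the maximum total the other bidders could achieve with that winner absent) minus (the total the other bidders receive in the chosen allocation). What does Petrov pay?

Petrov pays $30.

Efficient allocation: Mendoza→Lot B ($171), Petrov→Lot E ($180), Okafor→Lot A ($174), Lindqvist→Lot D ($129); total welfare W = $654.
Petrov receives Lot E at value $180, so the others get W − 180 = $474.
Without Petrov: best allocation of the remaining 3 bidders over all 4 lots is Mendoza→Lot B ($171), Okafor→Lot E ($178), Lindqvist→Lot A ($155), total $504.
VCG payment = (others' best without Petrov) − (others' welfare with Petrov) = 504 − 474 = $30.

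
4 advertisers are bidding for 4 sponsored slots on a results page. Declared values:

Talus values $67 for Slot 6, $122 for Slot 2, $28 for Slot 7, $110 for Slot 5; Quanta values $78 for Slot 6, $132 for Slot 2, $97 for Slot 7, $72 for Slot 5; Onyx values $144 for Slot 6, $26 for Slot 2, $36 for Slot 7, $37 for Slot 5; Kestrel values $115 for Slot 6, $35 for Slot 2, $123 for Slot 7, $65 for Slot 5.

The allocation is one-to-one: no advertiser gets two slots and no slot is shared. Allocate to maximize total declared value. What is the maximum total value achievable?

This is the linear assignment problem.
Optimal: Talus→Slot 5 ($110), Quanta→Slot 2 ($132), Onyx→Slot 6 ($144), Kestrel→Slot 7 ($123) — total 110+132+144+123 = $509.
Row-greedy (each advertiser in turn takes its best remaining slot) gives $428, worse by 81.
Next-best assignment: Talus→Slot 2, Quanta→Slot 5, Onyx→Slot 6, Kestrel→Slot 7 = $461.
Every other assignment is strictly worse.

Max total: $509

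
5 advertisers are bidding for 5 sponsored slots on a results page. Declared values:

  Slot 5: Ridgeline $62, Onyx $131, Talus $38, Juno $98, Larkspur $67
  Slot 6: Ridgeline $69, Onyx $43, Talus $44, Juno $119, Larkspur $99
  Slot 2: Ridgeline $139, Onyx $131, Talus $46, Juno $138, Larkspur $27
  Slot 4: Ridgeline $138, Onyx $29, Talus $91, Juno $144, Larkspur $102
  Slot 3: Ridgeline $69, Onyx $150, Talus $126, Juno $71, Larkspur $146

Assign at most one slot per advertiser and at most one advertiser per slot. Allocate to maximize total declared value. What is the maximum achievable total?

Optimal: Ridgeline→Slot 2 ($139), Onyx→Slot 5 ($131), Talus→Slot 3 ($126), Juno→Slot 4 ($144), Larkspur→Slot 6 ($99) — total 139+131+126+144+99 = $639.
Column-greedy (each slot in turn goes to its best remaining advertiser) gives $617, worse by 22.
Swapping Ridgeline↔Larkspur (Ridgeline→Slot 6 $69, Larkspur→Slot 2 $27) loses 142.

Max total: $639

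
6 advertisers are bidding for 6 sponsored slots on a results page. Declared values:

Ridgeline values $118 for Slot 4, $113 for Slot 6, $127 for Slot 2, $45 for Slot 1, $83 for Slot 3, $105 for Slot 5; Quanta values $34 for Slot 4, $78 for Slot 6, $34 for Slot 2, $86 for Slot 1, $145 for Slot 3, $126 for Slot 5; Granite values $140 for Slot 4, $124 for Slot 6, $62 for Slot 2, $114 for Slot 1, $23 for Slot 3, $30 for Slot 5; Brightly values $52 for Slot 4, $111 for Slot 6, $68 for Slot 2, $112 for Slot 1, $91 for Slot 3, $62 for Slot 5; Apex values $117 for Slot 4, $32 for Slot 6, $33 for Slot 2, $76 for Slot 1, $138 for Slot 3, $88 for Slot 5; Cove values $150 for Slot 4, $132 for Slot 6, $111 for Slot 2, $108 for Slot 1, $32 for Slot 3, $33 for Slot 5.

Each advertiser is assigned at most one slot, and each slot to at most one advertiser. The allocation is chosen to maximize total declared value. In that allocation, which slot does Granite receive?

This is the linear assignment problem.
Optimal: Ridgeline→Slot 2 ($127), Quanta→Slot 5 ($126), Granite→Slot 6 ($124), Brightly→Slot 1 ($112), Apex→Slot 3 ($138), Cove→Slot 4 ($150) — total 127+126+124+112+138+150 = $777.
Max-entry greedy (repeatedly take the single best remaining cell) gives $746, worse by 31.
Swapping Cove↔Ridgeline (Cove→Slot 2 $111, Ridgeline→Slot 4 $118) loses 48.
Granite's own top slot is Slot 4 ($140), but forcing Granite→Slot 4 and reassigning the rest optimally gives only $775 — worse by 2.

Granite receives Slot 6.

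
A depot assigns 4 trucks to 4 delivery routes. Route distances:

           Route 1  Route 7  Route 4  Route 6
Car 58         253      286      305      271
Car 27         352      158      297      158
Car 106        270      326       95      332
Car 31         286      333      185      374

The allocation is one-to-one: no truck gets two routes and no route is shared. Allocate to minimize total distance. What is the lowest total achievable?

This is the linear assignment problem.
Optimal: Car 58→Route 6 (271 km), Car 27→Route 7 (158 km), Car 106→Route 4 (95 km), Car 31→Route 1 (286 km) — total 271+158+95+286 = 810 km.
Min-entry greedy (repeatedly take the single cheapest remaining cell) gives 880 km, worse by 70.
Next-best assignment: Car 58→Route 7, Car 27→Route 6, Car 106→Route 4, Car 31→Route 1 = 825 km.
Swapping Car 106↔Car 31 (Car 106→Route 1 270 km, Car 31→Route 4 185 km) adds 74.

Minimum total: 810 km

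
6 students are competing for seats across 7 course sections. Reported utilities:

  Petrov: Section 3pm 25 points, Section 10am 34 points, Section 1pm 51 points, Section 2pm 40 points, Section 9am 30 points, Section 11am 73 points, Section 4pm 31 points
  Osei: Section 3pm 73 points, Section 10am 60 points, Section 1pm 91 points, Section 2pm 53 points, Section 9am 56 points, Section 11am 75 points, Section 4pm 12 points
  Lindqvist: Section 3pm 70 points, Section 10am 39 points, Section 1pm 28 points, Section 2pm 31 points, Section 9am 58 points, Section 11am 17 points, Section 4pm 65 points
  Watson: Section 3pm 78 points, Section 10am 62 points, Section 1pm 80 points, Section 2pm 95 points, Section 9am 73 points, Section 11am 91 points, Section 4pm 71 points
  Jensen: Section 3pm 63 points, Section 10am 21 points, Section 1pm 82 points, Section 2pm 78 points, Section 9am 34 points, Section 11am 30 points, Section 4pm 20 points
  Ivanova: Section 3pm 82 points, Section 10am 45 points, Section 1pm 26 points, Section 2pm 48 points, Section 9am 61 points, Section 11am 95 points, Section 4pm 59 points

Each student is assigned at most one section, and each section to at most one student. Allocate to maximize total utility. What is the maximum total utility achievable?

Treat this as an assignment problem: match each student to one section.
Optimal: Petrov→Section 11am (73 points), Osei→Section 1pm (91 points), Lindqvist→Section 4pm (65 points), Watson→Section 9am (73 points), Jensen→Section 2pm (78 points), Ivanova→Section 3pm (82 points) — total 73+91+65+73+78+82 = 462 points.
Row-greedy (each student in turn takes its best remaining section) gives 422 points, worse by 40.
Swapping Petrov↔Jensen (Petrov→Section 2pm 40 points, Jensen→Section 11am 30 points) loses 81.
Every other assignment is strictly worse.

Maximum total: 462 points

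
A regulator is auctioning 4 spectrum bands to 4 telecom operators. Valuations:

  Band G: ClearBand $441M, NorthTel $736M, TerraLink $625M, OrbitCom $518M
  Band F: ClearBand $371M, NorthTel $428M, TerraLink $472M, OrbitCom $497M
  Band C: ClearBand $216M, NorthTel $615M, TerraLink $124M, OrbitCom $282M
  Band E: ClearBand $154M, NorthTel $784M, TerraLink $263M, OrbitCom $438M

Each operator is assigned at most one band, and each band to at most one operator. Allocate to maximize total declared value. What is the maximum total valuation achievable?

Max total: $2122M

Optimal: ClearBand→Band C ($216M), NorthTel→Band E ($784M), TerraLink→Band G ($625M), OrbitCom→Band F ($497M) — total 216+784+625+497 = $2122M.
Swapping NorthTel↔ClearBand (NorthTel→Band C $615M, ClearBand→Band E $154M) loses 231.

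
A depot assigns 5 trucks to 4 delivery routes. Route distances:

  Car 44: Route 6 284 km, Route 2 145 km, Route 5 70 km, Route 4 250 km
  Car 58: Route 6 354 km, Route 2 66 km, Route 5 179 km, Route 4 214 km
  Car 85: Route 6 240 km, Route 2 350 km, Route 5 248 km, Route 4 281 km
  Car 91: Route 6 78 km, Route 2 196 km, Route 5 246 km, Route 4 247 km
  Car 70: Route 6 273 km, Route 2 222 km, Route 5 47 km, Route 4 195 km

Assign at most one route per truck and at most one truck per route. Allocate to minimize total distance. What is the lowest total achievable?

Optimal: Car 91→Route 6 (78 km), Car 58→Route 2 (66 km), Car 44→Route 5 (70 km), Car 70→Route 4 (195 km) — total 78+66+70+195 = 409 km.
Min-entry greedy (repeatedly take the single cheapest remaining cell) gives 441 km, worse by 32.
Next-best assignment: Car 91→Route 6, Car 58→Route 2, Car 70→Route 5, Car 44→Route 4 = 441 km.
Checked against all permutations: 409 km is optimal.

Minimum total: 409 km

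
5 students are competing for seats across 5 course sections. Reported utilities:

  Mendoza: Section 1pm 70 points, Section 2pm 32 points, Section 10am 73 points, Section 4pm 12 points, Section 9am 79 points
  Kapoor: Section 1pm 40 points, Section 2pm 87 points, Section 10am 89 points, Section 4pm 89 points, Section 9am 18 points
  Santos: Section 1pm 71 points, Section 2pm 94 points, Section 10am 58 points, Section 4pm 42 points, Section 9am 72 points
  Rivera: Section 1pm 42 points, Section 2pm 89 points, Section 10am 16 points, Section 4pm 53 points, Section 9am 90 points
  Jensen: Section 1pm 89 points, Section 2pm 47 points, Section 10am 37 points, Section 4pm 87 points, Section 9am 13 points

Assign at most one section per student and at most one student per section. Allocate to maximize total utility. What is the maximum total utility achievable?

Maximum total: 435 points

Optimal: Mendoza→Section 10am (73 points), Kapoor→Section 4pm (89 points), Santos→Section 2pm (94 points), Rivera→Section 9am (90 points), Jensen→Section 1pm (89 points) — total 73+89+94+90+89 = 435 points.
Column-greedy (each section in turn goes to its best remaining student) gives 404 points, worse by 31.
Checked against all permutations: 435 points is optimal.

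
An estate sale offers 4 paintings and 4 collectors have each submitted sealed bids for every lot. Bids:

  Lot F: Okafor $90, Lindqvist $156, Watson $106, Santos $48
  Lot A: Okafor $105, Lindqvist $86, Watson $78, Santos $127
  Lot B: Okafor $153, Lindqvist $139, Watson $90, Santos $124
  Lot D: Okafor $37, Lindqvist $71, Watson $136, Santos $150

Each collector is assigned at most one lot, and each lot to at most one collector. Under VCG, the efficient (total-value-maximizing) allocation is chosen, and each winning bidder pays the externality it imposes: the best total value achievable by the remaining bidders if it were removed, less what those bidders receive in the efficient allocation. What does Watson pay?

Efficient allocation: Okafor→Lot B ($153), Lindqvist→Lot F ($156), Watson→Lot D ($136), Santos→Lot A ($127); total welfare W = $572.
Watson receives Lot D at value $136, so the others get W − 136 = $436.
Without Watson: best allocation of the remaining 3 bidders over all 4 lots is Okafor→Lot B ($153), Lindqvist→Lot F ($156), Santos→Lot D ($150), total $459.
VCG payment = (others' best without Watson) − (others' welfare with Watson) = 459 − 436 = $23.

Watson pays $23.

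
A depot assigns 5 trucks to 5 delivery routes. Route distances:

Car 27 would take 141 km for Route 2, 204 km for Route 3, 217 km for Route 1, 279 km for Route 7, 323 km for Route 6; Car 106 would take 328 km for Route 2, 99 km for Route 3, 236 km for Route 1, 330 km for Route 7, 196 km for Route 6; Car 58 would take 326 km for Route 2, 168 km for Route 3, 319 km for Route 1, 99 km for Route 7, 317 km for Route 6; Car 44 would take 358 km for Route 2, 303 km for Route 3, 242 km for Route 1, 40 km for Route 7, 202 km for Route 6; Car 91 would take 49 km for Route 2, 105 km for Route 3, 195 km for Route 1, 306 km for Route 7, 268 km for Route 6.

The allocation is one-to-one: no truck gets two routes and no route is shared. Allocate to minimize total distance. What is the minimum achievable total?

Minimum total: 666 km

This is a one-to-one assignment (minimum-cost bipartite matching).
Optimal: Car 27→Route 1 (217 km), Car 106→Route 3 (99 km), Car 58→Route 7 (99 km), Car 44→Route 6 (202 km), Car 91→Route 2 (49 km) — total 217+99+99+202+49 = 666 km.
Row-greedy (each truck in turn takes its cheapest remaining route) gives 736 km, worse by 70.
Every other assignment is strictly worse.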